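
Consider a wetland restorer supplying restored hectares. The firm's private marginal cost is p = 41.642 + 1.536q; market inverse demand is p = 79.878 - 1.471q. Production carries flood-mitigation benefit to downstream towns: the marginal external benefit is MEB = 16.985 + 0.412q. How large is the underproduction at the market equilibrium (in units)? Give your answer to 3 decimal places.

8.564 units

Market equilibrium (private): 41.642 + 1.536q = 79.878 - 1.471q → q_m = 12.7157.
Social marginal cost = private MC − MEB = 24.657 + 1.124q.
Set SMC = demand: 24.657 + 1.124q = 79.878 - 1.471q → q* = 21.2798.
Gap = |12.7157 − 21.2798| = 8.5641.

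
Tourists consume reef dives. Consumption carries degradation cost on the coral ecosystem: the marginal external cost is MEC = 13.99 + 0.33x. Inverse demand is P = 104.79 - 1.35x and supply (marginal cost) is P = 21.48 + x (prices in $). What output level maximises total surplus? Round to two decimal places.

Social marginal benefit = demand − MEC = 90.80 - 1.68x.
Set SMB = MC: 90.80 - 1.68x = 21.48 + x → x* = 25.8657.

x* = 25.87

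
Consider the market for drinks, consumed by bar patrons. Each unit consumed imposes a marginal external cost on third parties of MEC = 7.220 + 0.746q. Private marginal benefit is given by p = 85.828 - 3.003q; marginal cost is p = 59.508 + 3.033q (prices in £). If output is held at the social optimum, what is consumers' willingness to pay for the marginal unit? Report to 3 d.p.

P = £77.371

Social marginal benefit = demand − MEC = 78.608 - 3.749q.
Set SMB = MC: 78.608 - 3.749q = 59.508 + 3.033q → q* = 2.8163.
Consumer price on the demand curve at q*: 85.828 − 3.003×2.8163 = 77.3707.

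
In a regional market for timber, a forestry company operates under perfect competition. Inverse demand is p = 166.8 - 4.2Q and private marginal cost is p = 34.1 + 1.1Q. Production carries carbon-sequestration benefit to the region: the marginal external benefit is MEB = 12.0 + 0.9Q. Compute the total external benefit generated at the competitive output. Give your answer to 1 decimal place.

582.6

Market equilibrium (private): 34.1 + 1.1Q = 166.8 - 4.2Q → Q_m = 25.0377.
Total external benefit = ∫₀^{Q_m} (12.0 + 0.9Q) dQ = 12.0×25.0377 + ½×0.9×25.0377² = 582.5513.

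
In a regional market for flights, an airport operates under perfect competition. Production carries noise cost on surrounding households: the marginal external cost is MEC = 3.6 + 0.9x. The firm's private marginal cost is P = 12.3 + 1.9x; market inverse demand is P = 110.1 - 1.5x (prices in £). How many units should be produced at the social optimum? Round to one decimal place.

x* = 21.9

Social marginal cost = private MC + MEC = 15.9 + 2.8x.
Set SMC = demand: 15.9 + 2.8x = 110.1 - 1.5x → x* = 21.9070.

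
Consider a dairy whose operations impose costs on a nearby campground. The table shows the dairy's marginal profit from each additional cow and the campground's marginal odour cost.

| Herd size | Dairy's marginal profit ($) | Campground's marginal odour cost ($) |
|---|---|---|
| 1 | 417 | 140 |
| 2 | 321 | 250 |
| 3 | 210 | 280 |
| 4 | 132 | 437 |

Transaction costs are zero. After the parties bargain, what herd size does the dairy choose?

2

Bargaining reaches the level where marginal profit last exceeds marginal odour cost.
That holds through level 2 (321 ≥ 250) but not at 3 (210 < 280).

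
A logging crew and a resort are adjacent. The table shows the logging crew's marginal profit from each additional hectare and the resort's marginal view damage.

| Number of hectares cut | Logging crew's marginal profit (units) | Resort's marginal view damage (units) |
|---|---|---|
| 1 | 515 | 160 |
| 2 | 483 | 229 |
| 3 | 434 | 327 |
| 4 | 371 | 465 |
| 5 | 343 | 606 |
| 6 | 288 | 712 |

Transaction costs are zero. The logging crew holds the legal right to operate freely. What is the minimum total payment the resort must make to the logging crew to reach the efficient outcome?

1002

Left alone the logging crew would choose level 6 (marginal profit stays positive).
Efficient level: k* = 3 (marginal profit ≥ marginal view damage through 3).
The resort must at least cover the logging crew's forgone profit from cutting 6→3: 371 + 343 + 288 = 1002.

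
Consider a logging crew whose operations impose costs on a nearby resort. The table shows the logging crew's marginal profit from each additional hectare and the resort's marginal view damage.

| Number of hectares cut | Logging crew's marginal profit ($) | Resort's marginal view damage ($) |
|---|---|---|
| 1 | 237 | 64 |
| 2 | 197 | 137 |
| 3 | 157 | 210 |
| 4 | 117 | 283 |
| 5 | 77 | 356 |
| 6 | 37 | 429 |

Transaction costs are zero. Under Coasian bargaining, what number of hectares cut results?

Bargaining reaches the level where marginal profit last exceeds marginal view damage.
That holds through level 2 (197 ≥ 137) but not at 3 (157 < 210).

2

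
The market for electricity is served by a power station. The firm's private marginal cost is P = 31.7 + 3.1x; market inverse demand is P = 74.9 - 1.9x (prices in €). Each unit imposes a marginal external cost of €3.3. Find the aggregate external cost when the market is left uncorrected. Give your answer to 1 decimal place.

€28.5

Market equilibrium (private): 31.7 + 3.1x = 74.9 - 1.9x → x_m = 8.6400.
Total external cost = MEC × x_m = 3.3 × 8.6400 = 28.5120.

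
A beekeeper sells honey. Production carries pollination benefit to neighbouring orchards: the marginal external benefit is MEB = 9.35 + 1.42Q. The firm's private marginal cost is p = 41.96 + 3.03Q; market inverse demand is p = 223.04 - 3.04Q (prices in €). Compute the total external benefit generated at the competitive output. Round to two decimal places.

Market equilibrium (private): 41.96 + 3.03Q = 223.04 - 3.04Q → Q_m = 29.8320.
Total external benefit = ∫₀^{Q_m} (9.35 + 1.42Q) dQ = 9.35×29.8320 + ½×1.42×29.8320² = 910.7924.

€910.79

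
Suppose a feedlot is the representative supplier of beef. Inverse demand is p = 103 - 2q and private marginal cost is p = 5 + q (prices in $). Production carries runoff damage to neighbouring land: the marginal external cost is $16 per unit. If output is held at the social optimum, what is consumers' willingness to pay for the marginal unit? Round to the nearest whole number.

Social marginal cost = private MC + MEC = 21 + q.
Set SMC = demand: 21 + q = 103 - 2q → q* = 27.3333.
Consumer price on the demand curve at q*: 103 − 2×27.3333 = 48.3334.

P = $48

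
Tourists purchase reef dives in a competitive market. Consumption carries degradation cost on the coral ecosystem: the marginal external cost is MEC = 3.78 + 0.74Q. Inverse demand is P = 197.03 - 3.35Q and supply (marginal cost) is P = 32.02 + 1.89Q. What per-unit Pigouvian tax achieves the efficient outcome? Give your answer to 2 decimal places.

tax = 23.73 per unit

Social marginal benefit = demand − MEC = 193.25 - 4.09Q.
Set SMB = MC: 193.25 - 4.09Q = 32.02 + 1.89Q → Q* = 26.9615.
The Pigouvian tax equals MEC at Q*: 3.78 + 0.74×26.9615 = 23.7315.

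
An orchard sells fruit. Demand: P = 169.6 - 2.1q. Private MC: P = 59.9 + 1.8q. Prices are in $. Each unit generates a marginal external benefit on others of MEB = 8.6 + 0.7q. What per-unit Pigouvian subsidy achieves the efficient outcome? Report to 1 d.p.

Social marginal cost = private MC − MEB = 51.3 + 1.1q.
Set SMC = demand: 51.3 + 1.1q = 169.6 - 2.1q → q* = 36.9688.
The Pigouvian subsidy equals MEB at q*: 8.6 + 0.7×36.9688 = 34.4782.

subsidy = $34.5 per unit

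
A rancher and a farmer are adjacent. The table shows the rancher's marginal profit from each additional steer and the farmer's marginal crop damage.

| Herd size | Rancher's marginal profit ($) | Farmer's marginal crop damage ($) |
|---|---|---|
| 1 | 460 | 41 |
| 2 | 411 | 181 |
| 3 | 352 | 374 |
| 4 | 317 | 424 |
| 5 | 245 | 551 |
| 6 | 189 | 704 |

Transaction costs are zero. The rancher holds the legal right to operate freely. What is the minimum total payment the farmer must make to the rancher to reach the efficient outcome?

$1103

Left alone the rancher would choose level 6 (marginal profit stays positive).
Efficient level: k* = 2 (marginal profit ≥ marginal crop damage through 2).
The farmer must at least cover the rancher's forgone profit from cutting 6→2: 352 + 317 + 245 + 189 = 1103.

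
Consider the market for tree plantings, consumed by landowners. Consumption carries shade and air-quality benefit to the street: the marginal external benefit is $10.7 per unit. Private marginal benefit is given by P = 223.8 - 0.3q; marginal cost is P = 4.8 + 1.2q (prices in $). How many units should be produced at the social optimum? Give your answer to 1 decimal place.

Social marginal benefit = demand + MEB = 234.5 - 0.3q.
Set SMB = MC: 234.5 - 0.3q = 4.8 + 1.2q → q* = 153.1333.

q* = 153.1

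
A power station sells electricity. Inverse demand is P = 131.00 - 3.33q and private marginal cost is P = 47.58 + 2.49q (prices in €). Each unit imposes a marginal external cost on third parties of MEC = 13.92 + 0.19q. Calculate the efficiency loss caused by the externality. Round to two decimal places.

DWL = €23.04

Market equilibrium (private): 47.58 + 2.49q = 131.00 - 3.33q → q_m = 14.3333.
Social marginal cost = private MC + MEC = 61.50 + 2.68q.
Set SMC = demand: 61.50 + 2.68q = 131.00 - 3.33q → q* = 11.5641.
Height of the DWL triangle at q_m is SMC(q_m) − demand(q_m) = MEC(q_m) = 16.6433.
DWL = ½ × 2.7692 × 16.6433 = 23.0443.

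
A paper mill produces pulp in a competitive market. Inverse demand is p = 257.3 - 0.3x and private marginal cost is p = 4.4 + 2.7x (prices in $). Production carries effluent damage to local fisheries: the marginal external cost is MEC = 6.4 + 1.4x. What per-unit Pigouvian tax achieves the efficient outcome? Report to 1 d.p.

Social marginal cost = private MC + MEC = 10.8 + 4.1x.
Set SMC = demand: 10.8 + 4.1x = 257.3 - 0.3x → x* = 56.0227.
The Pigouvian tax equals MEC at x*: 6.4 + 1.4×56.0227 = 84.8318.

tax = $84.8 per unit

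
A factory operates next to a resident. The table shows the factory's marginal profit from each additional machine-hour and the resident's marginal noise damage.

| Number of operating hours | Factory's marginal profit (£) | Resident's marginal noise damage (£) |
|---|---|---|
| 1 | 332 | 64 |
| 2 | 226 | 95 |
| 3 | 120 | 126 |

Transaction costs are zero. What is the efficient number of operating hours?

2

Bargaining reaches the level where marginal profit last exceeds marginal noise damage.
That holds through level 2 (226 ≥ 95) but not at 3 (120 < 126).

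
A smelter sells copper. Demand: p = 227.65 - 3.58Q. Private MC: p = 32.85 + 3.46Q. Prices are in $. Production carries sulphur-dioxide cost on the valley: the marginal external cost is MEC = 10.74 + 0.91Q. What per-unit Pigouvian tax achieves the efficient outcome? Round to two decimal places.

tax = $31.81 per unit

Social marginal cost = private MC + MEC = 43.59 + 4.37Q.
Set SMC = demand: 43.59 + 4.37Q = 227.65 - 3.58Q → Q* = 23.1522.
The Pigouvian tax equals MEC at Q*: 10.74 + 0.91×23.1522 = 31.8085.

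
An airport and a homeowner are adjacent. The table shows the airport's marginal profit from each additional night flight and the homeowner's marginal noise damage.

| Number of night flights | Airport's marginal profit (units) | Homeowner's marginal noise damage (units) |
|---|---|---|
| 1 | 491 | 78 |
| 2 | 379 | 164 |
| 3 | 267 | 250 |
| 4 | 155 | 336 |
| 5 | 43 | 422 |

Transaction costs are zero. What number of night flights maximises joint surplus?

3

Bargaining reaches the level where marginal profit last exceeds marginal noise damage.
That holds through level 3 (267 ≥ 250) but not at 4 (155 < 336).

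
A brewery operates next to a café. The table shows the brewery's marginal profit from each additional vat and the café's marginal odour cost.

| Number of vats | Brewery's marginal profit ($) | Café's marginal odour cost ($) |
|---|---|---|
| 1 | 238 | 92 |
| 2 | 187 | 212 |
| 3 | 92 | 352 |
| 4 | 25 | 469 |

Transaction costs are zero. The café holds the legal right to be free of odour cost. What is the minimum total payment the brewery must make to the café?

Efficient level: marginal profit ≥ marginal odour cost through level 1, so k* = 1.
With the café holding the right, the brewery must at least compensate total damage at k*: 92 = 92.

$92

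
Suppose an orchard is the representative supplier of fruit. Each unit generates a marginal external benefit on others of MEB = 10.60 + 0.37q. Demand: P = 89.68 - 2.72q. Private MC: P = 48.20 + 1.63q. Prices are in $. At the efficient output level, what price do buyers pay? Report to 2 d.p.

Social marginal cost = private MC − MEB = 37.60 + 1.26q.
Set SMC = demand: 37.60 + 1.26q = 89.68 - 2.72q → q* = 13.0854.
Consumer price on the demand curve at q*: 89.68 − 2.72×13.0854 = 54.0877.

P = $54.09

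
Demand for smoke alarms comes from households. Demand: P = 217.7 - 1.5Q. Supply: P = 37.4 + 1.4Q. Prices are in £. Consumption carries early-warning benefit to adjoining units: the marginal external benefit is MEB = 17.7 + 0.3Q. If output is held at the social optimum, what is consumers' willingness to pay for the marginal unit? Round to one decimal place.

Social marginal benefit = demand + MEB = 235.4 - 1.2Q.
Set SMB = MC: 235.4 - 1.2Q = 37.4 + 1.4Q → Q* = 76.1538.
Consumer price on the demand curve at Q*: 217.7 − 1.5×76.1538 = 103.4693.

P = £103.5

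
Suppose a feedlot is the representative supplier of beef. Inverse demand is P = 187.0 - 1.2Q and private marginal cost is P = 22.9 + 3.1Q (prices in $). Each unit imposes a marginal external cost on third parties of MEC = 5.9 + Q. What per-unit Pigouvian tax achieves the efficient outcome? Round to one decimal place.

Social marginal cost = private MC + MEC = 28.8 + 4.1Q.
Set SMC = demand: 28.8 + 4.1Q = 187.0 - 1.2Q → Q* = 29.8491.
The Pigouvian tax equals MEC at Q*: 5.9 + 1.0×29.8491 = 35.7491.

tax = $35.7 per unit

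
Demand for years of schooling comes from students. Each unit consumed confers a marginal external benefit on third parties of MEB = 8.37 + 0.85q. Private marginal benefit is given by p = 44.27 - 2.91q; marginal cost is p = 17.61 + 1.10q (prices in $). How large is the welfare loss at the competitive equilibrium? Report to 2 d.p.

DWL = $31.11

Market equilibrium (private): 17.61 + 1.10q = 44.27 - 2.91q → q_m = 6.6484.
Social marginal benefit = demand + MEB = 52.64 - 2.06q.
Set SMB = MC: 52.64 - 2.06q = 17.61 + 1.10q → q* = 11.0854.
The loss is the area between SMB and MC from q* to q_m; with linear curves that's a triangle of height MEB(q_m).
DWL = ½ × 4.4370 × 14.0211 = 31.1058.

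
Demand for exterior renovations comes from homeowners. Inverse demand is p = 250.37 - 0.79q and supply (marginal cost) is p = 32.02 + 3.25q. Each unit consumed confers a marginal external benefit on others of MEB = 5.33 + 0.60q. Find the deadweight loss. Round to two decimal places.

Market equilibrium (private): 32.02 + 3.25q = 250.37 - 0.79q → q_m = 54.0470.
Social marginal benefit = demand + MEB = 255.70 - 0.19q.
Set SMB = MC: 255.70 - 0.19q = 32.02 + 3.25q → q* = 65.0233.
Between q* and q_m the wedge SMB − MC runs linearly from 0 to MEB(q_m), so the loss is a triangle.
DWL = ½ × 10.9763 × 37.7582 = 207.2227.

DWL = 207.22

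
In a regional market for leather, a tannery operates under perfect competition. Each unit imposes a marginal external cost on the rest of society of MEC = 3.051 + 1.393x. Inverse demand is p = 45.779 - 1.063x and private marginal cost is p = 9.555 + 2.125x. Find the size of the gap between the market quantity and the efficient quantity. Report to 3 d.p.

Market equilibrium (private): 9.555 + 2.125x = 45.779 - 1.063x → x_m = 11.3626.
Social marginal cost = private MC + MEC = 12.606 + 3.518x.
Set SMC = demand: 12.606 + 3.518x = 45.779 - 1.063x → x* = 7.2414.
Gap = |11.3626 − 7.2414| = 4.1212.

4.121 units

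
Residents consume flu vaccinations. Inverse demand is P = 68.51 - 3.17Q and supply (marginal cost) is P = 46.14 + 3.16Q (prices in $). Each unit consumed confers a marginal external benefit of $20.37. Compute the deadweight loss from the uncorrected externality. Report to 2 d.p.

DWL = $32.78

Market equilibrium (private): 46.14 + 3.16Q = 68.51 - 3.17Q → Q_m = 3.5340.
Social marginal benefit = demand + MEB = 88.88 - 3.17Q.
Set SMB = MC: 88.88 - 3.17Q = 46.14 + 3.16Q → Q* = 6.7520.
The loss is the area between SMB and MC from Q* to Q_m; with linear curves that's a triangle of height MEB(Q_m).
DWL = ½ × 3.2180 × 20.3700 = 32.7753.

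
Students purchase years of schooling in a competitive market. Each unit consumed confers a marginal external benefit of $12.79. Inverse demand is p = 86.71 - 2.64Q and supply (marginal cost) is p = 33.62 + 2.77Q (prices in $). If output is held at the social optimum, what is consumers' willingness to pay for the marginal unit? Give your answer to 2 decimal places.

P = $54.56

Social marginal benefit = demand + MEB = 99.50 - 2.64Q.
Set SMB = MC: 99.50 - 2.64Q = 33.62 + 2.77Q → Q* = 12.1774.
Consumer price on the demand curve at Q*: 86.71 − 2.64×12.1774 = 54.5617.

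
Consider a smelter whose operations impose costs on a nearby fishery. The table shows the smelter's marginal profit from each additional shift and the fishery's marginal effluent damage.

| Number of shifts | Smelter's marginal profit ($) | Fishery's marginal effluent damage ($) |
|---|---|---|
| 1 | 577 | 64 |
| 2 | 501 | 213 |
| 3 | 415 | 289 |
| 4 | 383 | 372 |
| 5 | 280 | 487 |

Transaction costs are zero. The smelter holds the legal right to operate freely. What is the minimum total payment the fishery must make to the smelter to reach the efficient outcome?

Left alone the smelter would choose level 5 (marginal profit stays positive).
Efficient level: k* = 4 (marginal profit ≥ marginal effluent damage through 4).
The fishery must at least cover the smelter's forgone profit from cutting 5→4: 280 = 280.

$280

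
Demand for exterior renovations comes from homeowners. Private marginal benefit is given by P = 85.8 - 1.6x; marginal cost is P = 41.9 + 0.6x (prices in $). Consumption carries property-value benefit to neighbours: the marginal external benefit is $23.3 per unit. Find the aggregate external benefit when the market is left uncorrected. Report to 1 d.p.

Market equilibrium (private): 41.9 + 0.6x = 85.8 - 1.6x → x_m = 19.9545.
Total external benefit = MEB × x_m = 23.3 × 19.9545 = 464.9399.

$464.9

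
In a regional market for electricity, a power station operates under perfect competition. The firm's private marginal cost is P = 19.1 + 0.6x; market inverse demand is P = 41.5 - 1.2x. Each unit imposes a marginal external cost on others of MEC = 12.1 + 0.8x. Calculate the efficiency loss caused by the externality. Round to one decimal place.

DWL = 93.5

Market equilibrium (private): 19.1 + 0.6x = 41.5 - 1.2x → x_m = 12.4444.
Social marginal cost = private MC + MEC = 31.2 + 1.4x.
Set SMC = demand: 31.2 + 1.4x = 41.5 - 1.2x → x* = 3.9615.
The welfare-loss triangle has base |x_m − x*| and height MEC(x_m) (the vertical gap between SMC and demand is zero at x* and MEC at x_m).
DWL = ½ × 8.4829 × 22.0556 = 93.5477.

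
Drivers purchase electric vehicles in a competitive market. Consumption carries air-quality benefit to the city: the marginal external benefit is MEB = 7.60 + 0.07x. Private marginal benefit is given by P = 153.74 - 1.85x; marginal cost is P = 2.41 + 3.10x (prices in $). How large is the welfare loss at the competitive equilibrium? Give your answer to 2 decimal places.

Market equilibrium (private): 2.41 + 3.10x = 153.74 - 1.85x → x_m = 30.5717.
Social marginal benefit = demand + MEB = 161.34 - 1.78x.
Set SMB = MC: 161.34 - 1.78x = 2.41 + 3.10x → x* = 32.5676.
Height of the DWL triangle at x_m is SMB(x_m) − MC(x_m) = MEB(x_m) = 9.7400.
DWL = ½ × 1.9959 × 9.7400 = 9.7200.

DWL = $9.72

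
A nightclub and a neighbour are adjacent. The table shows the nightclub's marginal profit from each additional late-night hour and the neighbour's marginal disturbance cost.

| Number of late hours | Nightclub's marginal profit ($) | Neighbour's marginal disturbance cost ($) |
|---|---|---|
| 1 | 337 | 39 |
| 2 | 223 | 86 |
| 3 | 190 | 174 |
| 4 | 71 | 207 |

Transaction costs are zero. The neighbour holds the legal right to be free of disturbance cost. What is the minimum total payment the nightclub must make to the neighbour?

$299

Efficient level: marginal profit ≥ marginal disturbance cost through level 3, so k* = 3.
With the neighbour holding the right, the nightclub must at least compensate total damage at k*: 39 + 86 + 174 = 299.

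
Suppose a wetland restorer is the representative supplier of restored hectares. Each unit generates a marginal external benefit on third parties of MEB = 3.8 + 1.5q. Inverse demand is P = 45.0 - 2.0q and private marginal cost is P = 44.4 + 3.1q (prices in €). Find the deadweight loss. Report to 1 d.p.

Market equilibrium (private): 44.4 + 3.1q = 45.0 - 2.0q → q_m = 0.1176.
Social marginal cost = private MC − MEB = 40.6 + 1.6q.
Set SMC = demand: 40.6 + 1.6q = 45.0 - 2.0q → q* = 1.2222.
The loss is the area between SMC and demand from q* to q_m; with linear curves that's a triangle of height MEB(q_m).
DWL = ½ × 1.1046 × 3.9765 = 2.1962.

DWL = €2.2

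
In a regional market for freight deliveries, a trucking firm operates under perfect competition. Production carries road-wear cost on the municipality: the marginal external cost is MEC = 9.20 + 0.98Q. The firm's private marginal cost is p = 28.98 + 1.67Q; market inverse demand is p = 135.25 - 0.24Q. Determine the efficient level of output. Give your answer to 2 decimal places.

Q* = 33.59

Social marginal cost = private MC + MEC = 38.18 + 2.65Q.
Set SMC = demand: 38.18 + 2.65Q = 135.25 - 0.24Q → Q* = 33.5882.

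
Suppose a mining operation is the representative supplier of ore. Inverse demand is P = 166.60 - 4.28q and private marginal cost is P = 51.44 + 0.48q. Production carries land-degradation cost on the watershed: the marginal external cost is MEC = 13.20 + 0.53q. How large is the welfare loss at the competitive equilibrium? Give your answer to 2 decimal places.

Market equilibrium (private): 51.44 + 0.48q = 166.60 - 4.28q → q_m = 24.1933.
Social marginal cost = private MC + MEC = 64.64 + 1.01q.
Set SMC = demand: 64.64 + 1.01q = 166.60 - 4.28q → q* = 19.2741.
The loss is the area between SMC and demand from q* to q_m; with linear curves that's a triangle of height MEC(q_m).
DWL = ½ × 4.9192 × 26.0224 = 64.0047.

DWL = 64.00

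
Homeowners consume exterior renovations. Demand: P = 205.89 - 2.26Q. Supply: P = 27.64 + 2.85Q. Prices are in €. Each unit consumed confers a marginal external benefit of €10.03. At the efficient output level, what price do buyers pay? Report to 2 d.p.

P = €122.62

Social marginal benefit = demand + MEB = 215.92 - 2.26Q.
Set SMB = MC: 215.92 - 2.26Q = 27.64 + 2.85Q → Q* = 36.8454.
Consumer price on the demand curve at Q*: 205.89 − 2.26×36.8454 = 122.6194.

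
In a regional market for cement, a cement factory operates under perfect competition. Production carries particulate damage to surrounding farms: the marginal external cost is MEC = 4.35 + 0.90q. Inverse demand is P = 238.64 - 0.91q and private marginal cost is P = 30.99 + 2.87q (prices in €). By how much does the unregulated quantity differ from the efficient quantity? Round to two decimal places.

11.49 units

Market equilibrium (private): 30.99 + 2.87q = 238.64 - 0.91q → q_m = 54.9339.
Social marginal cost = private MC + MEC = 35.34 + 3.77q.
Set SMC = demand: 35.34 + 3.77q = 238.64 - 0.91q → q* = 43.4402.
Gap = |54.9339 − 43.4402| = 11.4937.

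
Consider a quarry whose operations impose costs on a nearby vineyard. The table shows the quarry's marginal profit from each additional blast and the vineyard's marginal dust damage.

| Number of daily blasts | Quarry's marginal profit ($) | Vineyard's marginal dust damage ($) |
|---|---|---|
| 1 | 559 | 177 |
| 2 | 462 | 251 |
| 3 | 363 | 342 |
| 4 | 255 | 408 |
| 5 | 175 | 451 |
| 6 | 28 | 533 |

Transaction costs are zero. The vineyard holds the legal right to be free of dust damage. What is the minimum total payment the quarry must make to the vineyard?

$770

Efficient level: marginal profit ≥ marginal dust damage through level 3, so k* = 3.
With the vineyard holding the right, the quarry must at least compensate total damage at k*: 177 + 251 + 342 = 770.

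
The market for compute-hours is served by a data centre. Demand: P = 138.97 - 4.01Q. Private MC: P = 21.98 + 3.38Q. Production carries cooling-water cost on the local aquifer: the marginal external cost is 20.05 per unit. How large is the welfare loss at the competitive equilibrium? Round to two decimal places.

DWL = 27.20

Market equilibrium (private): 21.98 + 3.38Q = 138.97 - 4.01Q → Q_m = 15.8309.
Social marginal cost = private MC + MEC = 42.03 + 3.38Q.
Set SMC = demand: 42.03 + 3.38Q = 138.97 - 4.01Q → Q* = 13.1177.
Height of the DWL triangle at Q_m is SMC(Q_m) − demand(Q_m) = MEC(Q_m) = 20.0500.
DWL = ½ × 2.7132 × 20.0500 = 27.1998.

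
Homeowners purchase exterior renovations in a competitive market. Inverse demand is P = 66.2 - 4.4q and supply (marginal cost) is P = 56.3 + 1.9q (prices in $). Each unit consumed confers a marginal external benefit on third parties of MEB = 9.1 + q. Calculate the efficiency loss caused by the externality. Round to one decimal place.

DWL = $10.7

Market equilibrium (private): 56.3 + 1.9q = 66.2 - 4.4q → q_m = 1.5714.
Social marginal benefit = demand + MEB = 75.3 - 3.4q.
Set SMB = MC: 75.3 - 3.4q = 56.3 + 1.9q → q* = 3.5849.
The welfare-loss triangle has base |q_m − q*| and height MEB(q_m) (the vertical gap between SMB and MC is zero at q* and MEB at q_m).
DWL = ½ × 2.0135 × 10.6714 = 10.7434.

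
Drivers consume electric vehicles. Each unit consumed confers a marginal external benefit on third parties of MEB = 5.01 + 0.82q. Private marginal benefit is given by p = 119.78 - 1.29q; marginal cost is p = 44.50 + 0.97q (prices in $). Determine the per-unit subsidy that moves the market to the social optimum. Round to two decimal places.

subsidy = $50.73 per unit

Social marginal benefit = demand + MEB = 124.79 - 0.47q.
Set SMB = MC: 124.79 - 0.47q = 44.50 + 0.97q → q* = 55.7569.
The Pigouvian subsidy equals MEB at q*: 5.01 + 0.82×55.7569 = 50.7307.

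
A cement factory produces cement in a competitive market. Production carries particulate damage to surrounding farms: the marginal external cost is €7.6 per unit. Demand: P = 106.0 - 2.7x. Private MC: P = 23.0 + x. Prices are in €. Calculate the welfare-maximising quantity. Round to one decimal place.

Social marginal cost = private MC + MEC = 30.6 + x.
Set SMC = demand: 30.6 + x = 106.0 - 2.7x → x* = 20.3784.

x* = 20.4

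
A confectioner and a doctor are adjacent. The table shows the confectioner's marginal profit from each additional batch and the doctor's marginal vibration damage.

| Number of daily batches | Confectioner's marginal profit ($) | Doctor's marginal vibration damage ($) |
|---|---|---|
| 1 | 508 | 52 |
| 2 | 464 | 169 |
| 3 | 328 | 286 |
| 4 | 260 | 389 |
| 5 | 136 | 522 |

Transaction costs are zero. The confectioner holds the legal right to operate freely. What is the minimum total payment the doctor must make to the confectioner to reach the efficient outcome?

$396

Left alone the confectioner would choose level 5 (marginal profit stays positive).
Efficient level: k* = 3 (marginal profit ≥ marginal vibration damage through 3).
The doctor must at least cover the confectioner's forgone profit from cutting 5→3: 260 + 136 = 396.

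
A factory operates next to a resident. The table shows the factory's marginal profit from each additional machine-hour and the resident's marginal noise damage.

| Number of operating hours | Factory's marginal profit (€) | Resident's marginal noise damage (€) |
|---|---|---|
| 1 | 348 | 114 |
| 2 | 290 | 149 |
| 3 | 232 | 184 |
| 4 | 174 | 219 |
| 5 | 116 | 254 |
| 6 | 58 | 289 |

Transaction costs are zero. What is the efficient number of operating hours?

Bargaining reaches the level where marginal profit last exceeds marginal noise damage.
That holds through level 3 (232 ≥ 184) but not at 4 (174 < 219).

3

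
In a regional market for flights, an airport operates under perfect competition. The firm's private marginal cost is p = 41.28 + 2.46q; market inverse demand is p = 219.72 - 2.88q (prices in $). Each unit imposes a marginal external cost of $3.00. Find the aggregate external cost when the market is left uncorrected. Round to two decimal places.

Market equilibrium (private): 41.28 + 2.46q = 219.72 - 2.88q → q_m = 33.4157.
Total external cost = MEC × q_m = 3.00 × 33.4157 = 100.2471.

$100.25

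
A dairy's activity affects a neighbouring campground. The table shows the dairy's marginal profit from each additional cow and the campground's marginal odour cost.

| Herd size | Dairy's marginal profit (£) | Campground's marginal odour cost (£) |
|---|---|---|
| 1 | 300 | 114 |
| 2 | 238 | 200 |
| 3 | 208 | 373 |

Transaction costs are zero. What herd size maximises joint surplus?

Bargaining reaches the level where marginal profit last exceeds marginal odour cost.
That holds through level 2 (238 ≥ 200) but not at 3 (208 < 373).

2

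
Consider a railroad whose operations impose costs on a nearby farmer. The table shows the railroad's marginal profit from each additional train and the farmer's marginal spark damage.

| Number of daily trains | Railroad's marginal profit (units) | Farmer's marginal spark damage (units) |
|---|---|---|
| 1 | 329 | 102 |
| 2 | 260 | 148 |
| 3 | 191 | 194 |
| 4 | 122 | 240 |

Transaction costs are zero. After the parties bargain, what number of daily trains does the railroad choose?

2

Bargaining reaches the level where marginal profit last exceeds marginal spark damage.
That holds through level 2 (260 ≥ 148) but not at 3 (191 < 194).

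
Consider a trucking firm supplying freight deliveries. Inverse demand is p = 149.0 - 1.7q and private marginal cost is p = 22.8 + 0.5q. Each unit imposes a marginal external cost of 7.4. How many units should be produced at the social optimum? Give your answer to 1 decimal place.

q* = 54.0

Social marginal cost = private MC + MEC = 30.2 + 0.5q.
Set SMC = demand: 30.2 + 0.5q = 149.0 - 1.7q → q* = 54.0000.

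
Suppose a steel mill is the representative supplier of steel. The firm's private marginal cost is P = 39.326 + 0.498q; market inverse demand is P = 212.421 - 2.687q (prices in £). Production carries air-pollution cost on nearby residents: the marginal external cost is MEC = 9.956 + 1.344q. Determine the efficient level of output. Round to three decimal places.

q* = 36.021

Social marginal cost = private MC + MEC = 49.282 + 1.842q.
Set SMC = demand: 49.282 + 1.842q = 212.421 - 2.687q → q* = 36.0210.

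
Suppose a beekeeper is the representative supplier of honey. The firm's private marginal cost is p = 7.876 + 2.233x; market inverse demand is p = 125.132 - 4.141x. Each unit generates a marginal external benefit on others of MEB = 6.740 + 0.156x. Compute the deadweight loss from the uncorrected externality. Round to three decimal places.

DWL = 7.426

Market equilibrium (private): 7.876 + 2.233x = 125.132 - 4.141x → x_m = 18.3960.
Social marginal cost = private MC − MEB = 1.136 + 2.077x.
Set SMC = demand: 1.136 + 2.077x = 125.132 - 4.141x → x* = 19.9415.
Between x* and x_m the wedge demand − SMC runs linearly from 0 to MEB(x_m), so the loss is a triangle.
DWL = ½ × 1.5455 × 9.6098 = 7.4260.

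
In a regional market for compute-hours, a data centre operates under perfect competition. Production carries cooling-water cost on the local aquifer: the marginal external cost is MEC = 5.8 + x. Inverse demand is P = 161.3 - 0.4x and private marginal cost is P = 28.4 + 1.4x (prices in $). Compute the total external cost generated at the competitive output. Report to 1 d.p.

$3153.9

Market equilibrium (private): 28.4 + 1.4x = 161.3 - 0.4x → x_m = 73.8333.
Total external cost = ∫₀^{x_m} (5.8 + 1.0x) dx = 5.8×73.8333 + ½×1.0×73.8333² = 3153.9112.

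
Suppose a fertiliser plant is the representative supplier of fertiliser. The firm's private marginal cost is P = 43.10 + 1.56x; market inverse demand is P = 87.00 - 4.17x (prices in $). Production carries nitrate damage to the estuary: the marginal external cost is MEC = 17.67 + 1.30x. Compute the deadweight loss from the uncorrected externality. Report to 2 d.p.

Market equilibrium (private): 43.10 + 1.56x = 87.00 - 4.17x → x_m = 7.6614.
Social marginal cost = private MC + MEC = 60.77 + 2.86x.
Set SMC = demand: 60.77 + 2.86x = 87.00 - 4.17x → x* = 3.7312.
The welfare-loss triangle has base |x_m − x*| and height MEC(x_m) (the vertical gap between SMC and demand is zero at x* and MEC at x_m).
DWL = ½ × 3.9302 × 27.6299 = 54.2955.

DWL = $54.30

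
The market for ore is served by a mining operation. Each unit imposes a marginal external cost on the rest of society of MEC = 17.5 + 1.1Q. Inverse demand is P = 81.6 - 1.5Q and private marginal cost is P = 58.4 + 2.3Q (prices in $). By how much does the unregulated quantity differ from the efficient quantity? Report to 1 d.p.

4.9 units

Market equilibrium (private): 58.4 + 2.3Q = 81.6 - 1.5Q → Q_m = 6.1053.
Social marginal cost = private MC + MEC = 75.9 + 3.4Q.
Set SMC = demand: 75.9 + 3.4Q = 81.6 - 1.5Q → Q* = 1.1633.
Gap = |6.1053 − 1.1633| = 4.9420.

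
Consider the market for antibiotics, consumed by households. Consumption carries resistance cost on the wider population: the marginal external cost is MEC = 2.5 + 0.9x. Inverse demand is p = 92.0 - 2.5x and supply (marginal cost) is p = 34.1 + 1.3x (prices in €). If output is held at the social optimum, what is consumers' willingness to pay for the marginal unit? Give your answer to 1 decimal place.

P = €62.5

Social marginal benefit = demand − MEC = 89.5 - 3.4x.
Set SMB = MC: 89.5 - 3.4x = 34.1 + 1.3x → x* = 11.7872.
Consumer price on the demand curve at x*: 92.0 − 2.5×11.7872 = 62.5320.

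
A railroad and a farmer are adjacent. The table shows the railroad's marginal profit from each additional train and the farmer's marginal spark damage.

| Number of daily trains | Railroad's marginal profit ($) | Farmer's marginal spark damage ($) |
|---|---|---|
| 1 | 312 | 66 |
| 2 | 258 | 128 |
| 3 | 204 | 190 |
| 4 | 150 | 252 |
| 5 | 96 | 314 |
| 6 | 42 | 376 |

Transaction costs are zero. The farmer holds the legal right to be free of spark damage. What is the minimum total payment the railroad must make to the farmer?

$384

Efficient level: marginal profit ≥ marginal spark damage through level 3, so k* = 3.
With the farmer holding the right, the railroad must at least compensate total damage at k*: 66 + 128 + 190 = 384.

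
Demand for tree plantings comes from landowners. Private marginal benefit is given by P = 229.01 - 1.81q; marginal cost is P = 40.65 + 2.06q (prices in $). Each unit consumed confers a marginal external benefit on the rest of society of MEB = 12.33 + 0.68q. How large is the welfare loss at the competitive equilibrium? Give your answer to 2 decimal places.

Market equilibrium (private): 40.65 + 2.06q = 229.01 - 1.81q → q_m = 48.6718.
Social marginal benefit = demand + MEB = 241.34 - 1.13q.
Set SMB = MC: 241.34 - 1.13q = 40.65 + 2.06q → q* = 62.9122.
The welfare-loss triangle has base |q_m − q*| and height MEB(q_m) (the vertical gap between SMB and MC is zero at q* and MEB at q_m).
DWL = ½ × 14.2404 × 45.4268 = 323.4479.

DWL = $323.45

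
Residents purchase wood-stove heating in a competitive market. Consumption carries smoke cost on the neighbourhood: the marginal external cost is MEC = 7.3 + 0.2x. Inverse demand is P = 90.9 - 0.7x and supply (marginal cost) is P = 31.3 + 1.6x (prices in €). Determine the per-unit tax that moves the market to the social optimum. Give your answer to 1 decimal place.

tax = €11.5 per unit

Social marginal benefit = demand − MEC = 83.6 - 0.9x.
Set SMB = MC: 83.6 - 0.9x = 31.3 + 1.6x → x* = 20.9200.
The Pigouvian tax equals MEC at x*: 7.3 + 0.2×20.9200 = 11.4840.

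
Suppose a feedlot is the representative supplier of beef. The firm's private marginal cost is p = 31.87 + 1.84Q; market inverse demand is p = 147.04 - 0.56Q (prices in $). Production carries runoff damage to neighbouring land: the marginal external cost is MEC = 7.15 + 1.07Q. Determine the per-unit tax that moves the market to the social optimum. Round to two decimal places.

Social marginal cost = private MC + MEC = 39.02 + 2.91Q.
Set SMC = demand: 39.02 + 2.91Q = 147.04 - 0.56Q → Q* = 31.1297.
The Pigouvian tax equals MEC at Q*: 7.15 + 1.07×31.1297 = 40.4588.

tax = $40.46 per unit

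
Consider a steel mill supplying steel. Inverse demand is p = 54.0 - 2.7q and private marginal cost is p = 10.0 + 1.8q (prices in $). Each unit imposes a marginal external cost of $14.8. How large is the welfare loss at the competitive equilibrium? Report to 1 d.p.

DWL = $24.3

Market equilibrium (private): 10.0 + 1.8q = 54.0 - 2.7q → q_m = 9.7778.
Social marginal cost = private MC + MEC = 24.8 + 1.8q.
Set SMC = demand: 24.8 + 1.8q = 54.0 - 2.7q → q* = 6.4889.
The welfare-loss triangle has base |q_m − q*| and height MEC(q_m) (the vertical gap between SMC and demand is zero at q* and MEC at q_m).
DWL = ½ × 3.2889 × 14.8000 = 24.3379.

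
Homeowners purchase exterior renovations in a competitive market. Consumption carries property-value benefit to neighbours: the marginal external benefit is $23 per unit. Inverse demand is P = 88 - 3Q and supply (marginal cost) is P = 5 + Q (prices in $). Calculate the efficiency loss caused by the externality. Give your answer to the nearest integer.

Market equilibrium (private): 5 + Q = 88 - 3Q → Q_m = 20.7500.
Social marginal benefit = demand + MEB = 111 - 3Q.
Set SMB = MC: 111 - 3Q = 5 + Q → Q* = 26.5000.
Between Q* and Q_m the wedge SMB − MC runs linearly from 0 to MEB(Q_m), so the loss is a triangle.
DWL = ½ × 5.7500 × 23.0000 = 66.1250.

DWL = $66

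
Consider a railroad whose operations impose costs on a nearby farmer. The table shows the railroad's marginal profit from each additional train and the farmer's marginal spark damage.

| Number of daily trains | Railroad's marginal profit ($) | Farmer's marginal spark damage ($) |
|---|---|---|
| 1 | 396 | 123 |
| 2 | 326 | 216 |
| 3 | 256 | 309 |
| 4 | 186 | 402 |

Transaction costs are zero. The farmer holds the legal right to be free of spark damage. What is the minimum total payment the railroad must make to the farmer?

Efficient level: marginal profit ≥ marginal spark damage through level 2, so k* = 2.
With the farmer holding the right, the railroad must at least compensate total damage at k*: 123 + 216 = 339.

$339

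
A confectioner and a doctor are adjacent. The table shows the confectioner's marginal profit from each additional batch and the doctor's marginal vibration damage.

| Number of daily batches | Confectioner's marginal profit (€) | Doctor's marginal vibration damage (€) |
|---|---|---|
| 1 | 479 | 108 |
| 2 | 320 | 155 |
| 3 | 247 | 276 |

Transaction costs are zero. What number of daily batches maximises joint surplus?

Bargaining reaches the level where marginal profit last exceeds marginal vibration damage.
That holds through level 2 (320 ≥ 155) but not at 3 (247 < 276).

2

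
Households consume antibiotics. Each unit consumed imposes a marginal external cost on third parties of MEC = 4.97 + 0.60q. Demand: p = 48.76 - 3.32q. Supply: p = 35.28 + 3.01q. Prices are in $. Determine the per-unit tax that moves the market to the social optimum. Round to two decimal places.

Social marginal benefit = demand − MEC = 43.79 - 3.92q.
Set SMB = MC: 43.79 - 3.92q = 35.28 + 3.01q → q* = 1.2280.
The Pigouvian tax equals MEC at q*: 4.97 + 0.60×1.2280 = 5.7068.

tax = $5.71 per unit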